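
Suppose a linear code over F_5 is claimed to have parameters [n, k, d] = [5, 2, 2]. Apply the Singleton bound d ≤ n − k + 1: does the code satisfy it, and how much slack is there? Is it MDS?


Singleton RHS = n − k + 1 = 4, slack = 2, bound satisfied, not MDS.

Singleton bound: d ≤ n − k + 1.
Here n = 5, k = 2, so n − k + 1 = 4.
Given d = 2, check d ≤ 4: YES.
Slack = (n − k + 1) − d = 2.
The code is NOT MDS (slack = 2 > 0).
Description: the claimed parameters are [5, 2, 2]_5; such a code would be non-MDS.


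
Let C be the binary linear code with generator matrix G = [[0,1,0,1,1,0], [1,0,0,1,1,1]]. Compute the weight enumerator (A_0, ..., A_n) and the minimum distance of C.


Weight distribution: A_0 = 1, A_3 = 2, A_4 = 1. Minimum distance d = 3.

Enumerate all 2^2 = 4 messages m ∈ F_2^2.
For each, compute codeword c = mG in F_2^6, then tally its weight.
  m = 00 → c = 000000, weight = 0.
  m = 10 → c = 010110, weight = 3.
  m = 01 → c = 100111, weight = 4.
  m = 11 → c = 110001, weight = 3.
Tally weights:
  weight 0: 1 codewords.
  weight 3: 2 codewords.
  weight 4: 1 codewords.
Minimum distance d = smallest w > 0 with A_w > 0 = 3.
Sanity: Σ A_w = 4 = 2^2 = 4 ✓.


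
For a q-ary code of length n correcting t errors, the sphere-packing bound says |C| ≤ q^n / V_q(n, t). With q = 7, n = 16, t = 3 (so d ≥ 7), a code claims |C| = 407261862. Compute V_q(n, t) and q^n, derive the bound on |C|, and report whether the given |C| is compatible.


V_q(n, t) = 125377, q^n = 33232930569601, Hamming bound = 265064011, |C| = 407261862 > bound (violated).

Step 1: Compute V_q(n, t) = Σ_{j=0}^3 C(n, j) (q−1)^j.
  j = 0: C(16,0)·(6)^0 = 1·1 = 1.
  j = 1: C(16,1)·(6)^1 = 16·6 = 96.
  j = 2: C(16,2)·(6)^2 = 120·36 = 4320.
  j = 3: C(16,3)·(6)^3 = 560·216 = 120960.
  V_q(n, t) = 1 + 96 + 4320 + 120960 = 125377.
Step 2: q^n = 7^16 = 33232930569601.
Step 3: Hamming bound ⌊q^n / V_q(n,t)⌋ = ⌊33232930569601/125377⌋ = 265064011.
Step 4: Compare |C| = 407261862 to 265064011: violated.
The claimed |C| lies above the Hamming bound, so no 7-ary code of length 16 with d ≥ 7 can have 407261862 codewords.


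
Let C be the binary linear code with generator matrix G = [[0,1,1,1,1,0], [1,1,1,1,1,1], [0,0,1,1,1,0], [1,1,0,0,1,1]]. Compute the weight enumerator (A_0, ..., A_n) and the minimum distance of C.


Weight distribution: A_0 = 1, A_1 = 2, A_2 = 3, A_3 = 4, A_4 = 3, A_5 = 2, A_6 = 1. Minimum distance d = 1.

Enumerate all 2^4 = 16 messages m ∈ F_2^4.
For each, compute codeword c = mG in F_2^6, then tally its weight.
  m = 0000 → c = 000000, weight = 0.
  m = 1000 → c = 011110, weight = 4.
  m = 0100 → c = 111111, weight = 6.
  m = 1100 → c = 100001, weight = 2.
  m = 0010 → c = 001110, weight = 3.
  m = 1010 → c = 010000, weight = 1.
  m = 0110 → c = 110001, weight = 3.
  m = 1110 → c = 101111, weight = 5.
  m = 0001 → c = 110011, weight = 4.
  m = 1001 → c = 101101, weight = 4.
  m = 0101 → c = 001100, weight = 2.
  m = 1101 → c = 010010, weight = 2.
  m = 0011 → c = 111101, weight = 5.
  m = 1011 → c = 100011, weight = 3.
  m = 0111 → c = 000010, weight = 1.
  m = 1111 → c = 011100, weight = 3.
Tally weights:
  weight 0: 1 codewords.
  weight 1: 2 codewords.
  weight 2: 3 codewords.
  weight 3: 4 codewords.
  weight 4: 3 codewords.
  weight 5: 2 codewords.
  weight 6: 1 codewords.
Minimum distance d = smallest w > 0 with A_w > 0 = 1.
Sanity: Σ A_w = 16 = 2^4 = 16 ✓.


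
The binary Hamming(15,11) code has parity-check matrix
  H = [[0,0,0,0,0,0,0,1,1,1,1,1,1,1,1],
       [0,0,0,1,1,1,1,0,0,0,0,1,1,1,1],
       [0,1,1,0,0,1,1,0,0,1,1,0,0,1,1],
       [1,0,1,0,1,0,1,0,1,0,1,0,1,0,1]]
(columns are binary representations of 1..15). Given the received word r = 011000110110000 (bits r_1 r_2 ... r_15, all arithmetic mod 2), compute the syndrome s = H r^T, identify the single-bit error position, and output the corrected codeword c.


s = (1, 1, 1, 1)^T, error position = 15, corrected codeword c = 011000110110001

Compute s = H r^T mod 2 one row at a time:
  s_1 = 1 + 0 + 1 + 1 + 0 + 0 + 0 + 0 = 3 ≡ 1 (mod 2).
  s_2 = 0 + 0 + 0 + 1 + 0 + 0 + 0 + 0 = 1 ≡ 1 (mod 2).
  s_3 = 1 + 1 + 0 + 1 + 1 + 1 + 0 + 0 = 5 ≡ 1 (mod 2).
  s_4 = 0 + 1 + 0 + 1 + 0 + 1 + 0 + 0 = 3 ≡ 1 (mod 2).
s = (1, 1, 1, 1)^T — this equals column 15 of H (binary 1111), so error is at position 15.
Correct: flip bit 15 of r = 011000110110000 to get c = 011000110110001.


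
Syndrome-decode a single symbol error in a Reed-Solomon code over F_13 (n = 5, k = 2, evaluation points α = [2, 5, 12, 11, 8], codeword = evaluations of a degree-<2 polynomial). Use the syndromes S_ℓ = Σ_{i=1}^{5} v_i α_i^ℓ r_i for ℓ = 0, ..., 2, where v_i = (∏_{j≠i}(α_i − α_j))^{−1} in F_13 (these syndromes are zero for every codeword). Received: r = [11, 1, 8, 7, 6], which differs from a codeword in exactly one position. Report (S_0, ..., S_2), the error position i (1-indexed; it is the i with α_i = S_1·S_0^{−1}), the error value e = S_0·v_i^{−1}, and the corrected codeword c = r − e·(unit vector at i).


S = (10, 2, 3), error at position 5, error magnitude e = 2, c = [11, 1, 8, 7, 4].

Step 1: column multipliers v_i = (∏_{j≠i}(α_i − α_j))^{−1} mod 13.
  i = 1 (α = 2): (2−5)(2−12)(2−11)(2−8) = (−3)·(−10)·(−9)·(−6) = 1620 ≡ 8, so v_1 = 8^{−1} = 5 (mod 13).
  i = 2 (α = 5): (5−2)(5−12)(5−11)(5−8) = 3·(−7)·(−6)·(−3) = −378 ≡ 12, so v_2 = 12^{−1} = 12 (mod 13).
  i = 3 (α = 12): (12−2)(12−5)(12−11)(12−8) = 10·7·1·4 = 280 ≡ 7, so v_3 = 7^{−1} = 2 (mod 13).
  i = 4 (α = 11): (11−2)(11−5)(11−12)(11−8) = 9·6·(−1)·3 = −162 ≡ 7, so v_4 = 7^{−1} = 2 (mod 13).
  i = 5 (α = 8): (8−2)(8−5)(8−12)(8−11) = 6·3·(−4)·(−3) = 216 ≡ 8, so v_5 = 8^{−1} = 5 (mod 13).
  v = [5, 12, 2, 2, 5].
Step 2: syndromes of r = [11, 1, 8, 7, 6] (all sums mod 13).
  S_0 = Σ v_i r_i = 5·11 + 12·1 + 2·8 + 2·7 + 5·6 = 127 ≡ 10.
  S_1 = Σ v_i α_i r_i = 5·2·11 + 12·5·1 + 2·12·8 + 2·11·7 + 5·8·6 = 756 ≡ 2.
  α_i^2 mod 13 = [4, 12, 1, 4, 12].
  S_2 = Σ v_i α_i^2 r_i = 5·4·11 + 12·12·1 + 2·1·8 + 2·4·7 + 5·12·6 = 796 ≡ 3.
  S = (10, 2, 3) ≠ 0, so r is not a codeword (an error is present).
Step 3: locate the error. For a single error e at position i, S_ℓ = v_i·e·α_i^ℓ, so α_err = S_1/S_0.
  S_0^{−1} = 10^{−1} = 4 (mod 13), so α_err = 2·4 = 8 ≡ 8 = α_5. Error position i = 5.
  Consistency check: S_2/S_1 = 3·7 = 21 ≡ 8 = α_err ✓ (single-error assumption holds).
Step 4: error magnitude e = S_0/v_5 = S_0·∏_{j≠5}(α_5 − α_j) = 10·8 = 80 ≡ 2 (mod 13).
Step 5: correct position 5: c_5 = r_5 − e = 6 − 2 ≡ 4 (mod 13). Hence c = [11, 1, 8, 7, 4].
  Check: interpolating c through the α_i gives m(x) = 9 + 1·x (degree < 2) with m(α_i) = c_i for every i, so c is indeed a codeword.


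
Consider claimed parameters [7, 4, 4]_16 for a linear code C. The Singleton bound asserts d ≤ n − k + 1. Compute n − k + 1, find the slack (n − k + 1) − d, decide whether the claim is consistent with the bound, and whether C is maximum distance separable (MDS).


Singleton RHS = n − k + 1 = 4, slack = 0, bound satisfied, MDS.

Singleton bound: d ≤ n − k + 1.
Here n = 7, k = 4, so n − k + 1 = 4.
Given d = 4, check d ≤ 4: YES.
Slack = (n − k + 1) − d = 0.
The code is MDS (slack = 0).
Description: the claimed parameters are [7, 4, 4]_16; such a code would be MDS (meets Singleton bound).


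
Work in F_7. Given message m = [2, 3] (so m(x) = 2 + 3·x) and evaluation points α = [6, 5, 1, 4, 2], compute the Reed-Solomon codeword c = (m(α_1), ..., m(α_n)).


c = [6, 3, 5, 0, 1]

Message polynomial: m(x) = 2 + 3·x (mod 7).
For each evaluation point α_i, compute m(α_i) mod 7:
  α_1 = 6: Horner steps 3 → 6, so m(6) = 6.
  α_2 = 5: Horner steps 3 → 3, so m(5) = 3.
  α_3 = 1: Horner steps 3 → 5, so m(1) = 5.
  α_4 = 4: Horner steps 3 → 0, so m(4) = 0.
  α_5 = 2: Horner steps 3 → 1, so m(2) = 1.
Codeword c = [6, 3, 5, 0, 1] ∈ F_7^5.


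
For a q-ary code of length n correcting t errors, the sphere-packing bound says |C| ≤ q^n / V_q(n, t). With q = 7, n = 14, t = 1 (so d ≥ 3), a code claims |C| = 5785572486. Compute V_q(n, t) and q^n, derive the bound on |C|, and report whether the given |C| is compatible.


V_q(n, t) = 85, q^n = 678223072849, Hamming bound = 7979094974, |C| = 5785572486 ≤ bound (satisfied).

Step 1: Compute V_q(n, t) = Σ_{j=0}^1 C(n, j) (q−1)^j.
  j = 0: C(14,0)·(6)^0 = 1·1 = 1.
  j = 1: C(14,1)·(6)^1 = 14·6 = 84.
  V_q(n, t) = 1 + 84 = 85.
Step 2: q^n = 7^14 = 678223072849.
Step 3: Hamming bound ⌊q^n / V_q(n,t)⌋ = ⌊678223072849/85⌋ = 7979094974.
Step 4: Compare |C| = 5785572486 to 7979094974: satisfied.
The claimed |C| lies below the Hamming bound.


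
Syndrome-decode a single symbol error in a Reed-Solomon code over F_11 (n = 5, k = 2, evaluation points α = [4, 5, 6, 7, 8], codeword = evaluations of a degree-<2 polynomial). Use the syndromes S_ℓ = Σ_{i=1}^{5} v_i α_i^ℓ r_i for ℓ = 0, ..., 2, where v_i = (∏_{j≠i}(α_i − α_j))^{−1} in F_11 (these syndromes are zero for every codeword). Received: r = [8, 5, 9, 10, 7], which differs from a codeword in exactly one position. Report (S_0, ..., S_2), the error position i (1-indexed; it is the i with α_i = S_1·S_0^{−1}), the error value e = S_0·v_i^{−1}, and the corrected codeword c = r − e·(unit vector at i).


S = (10, 5, 8), error at position 3, error magnitude e = 7, c = [8, 5, 2, 10, 7].

Step 1: column multipliers v_i = (∏_{j≠i}(α_i − α_j))^{−1} mod 11.
  i = 1 (α = 4): (4−5)(4−6)(4−7)(4−8) = (−1)·(−2)·(−3)·(−4) = 24 ≡ 2, so v_1 = 2^{−1} = 6 (mod 11).
  i = 2 (α = 5): (5−4)(5−6)(5−7)(5−8) = 1·(−1)·(−2)·(−3) = −6 ≡ 5, so v_2 = 5^{−1} = 9 (mod 11).
  i = 3 (α = 6): (6−4)(6−5)(6−7)(6−8) = 2·1·(−1)·(−2) = 4 ≡ 4, so v_3 = 4^{−1} = 3 (mod 11).
  i = 4 (α = 7): (7−4)(7−5)(7−6)(7−8) = 3·2·1·(−1) = −6 ≡ 5, so v_4 = 5^{−1} = 9 (mod 11).
  i = 5 (α = 8): (8−4)(8−5)(8−6)(8−7) = 4·3·2·1 = 24 ≡ 2, so v_5 = 2^{−1} = 6 (mod 11).
  v = [6, 9, 3, 9, 6].
Step 2: syndromes of r = [8, 5, 9, 10, 7] (all sums mod 11).
  S_0 = Σ v_i r_i = 6·8 + 9·5 + 3·9 + 9·10 + 6·7 = 252 ≡ 10.
  S_1 = Σ v_i α_i r_i = 6·4·8 + 9·5·5 + 3·6·9 + 9·7·10 + 6·8·7 = 1545 ≡ 5.
  α_i^2 mod 11 = [5, 3, 3, 5, 9].
  S_2 = Σ v_i α_i^2 r_i = 6·5·8 + 9·3·5 + 3·3·9 + 9·5·10 + 6·9·7 = 1284 ≡ 8.
  S = (10, 5, 8) ≠ 0, so r is not a codeword (an error is present).
Step 3: locate the error. For a single error e at position i, S_ℓ = v_i·e·α_i^ℓ, so α_err = S_1/S_0.
  S_0^{−1} = 10^{−1} = 10 (mod 11), so α_err = 5·10 = 50 ≡ 6 = α_3. Error position i = 3.
  Consistency check: S_2/S_1 = 8·9 = 72 ≡ 6 = α_err ✓ (single-error assumption holds).
Step 4: error magnitude e = S_0/v_3 = S_0·∏_{j≠3}(α_3 − α_j) = 10·4 = 40 ≡ 7 (mod 11).
Step 5: correct position 3: c_3 = r_3 − e = 9 − 7 ≡ 2 (mod 11). Hence c = [8, 5, 2, 10, 7].
  Check: interpolating c through the α_i gives m(x) = 9 + 8·x (degree < 2) with m(α_i) = c_i for every i, so c is indeed a codeword.


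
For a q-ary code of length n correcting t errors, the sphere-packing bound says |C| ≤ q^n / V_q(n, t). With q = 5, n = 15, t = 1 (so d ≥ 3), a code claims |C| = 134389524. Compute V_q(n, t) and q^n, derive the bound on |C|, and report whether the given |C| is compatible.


V_q(n, t) = 61, q^n = 30517578125, Hamming bound = 500288165, |C| = 134389524 ≤ bound (satisfied).

Step 1: Compute V_q(n, t) = Σ_{j=0}^1 C(n, j) (q−1)^j.
  j = 0: C(15,0)·(4)^0 = 1·1 = 1.
  j = 1: C(15,1)·(4)^1 = 15·4 = 60.
  V_q(n, t) = 1 + 60 = 61.
Step 2: q^n = 5^15 = 30517578125.
Step 3: Hamming bound ⌊q^n / V_q(n,t)⌋ = ⌊30517578125/61⌋ = 500288165.
Step 4: Compare |C| = 134389524 to 500288165: satisfied.
The claimed |C| lies below the Hamming bound.


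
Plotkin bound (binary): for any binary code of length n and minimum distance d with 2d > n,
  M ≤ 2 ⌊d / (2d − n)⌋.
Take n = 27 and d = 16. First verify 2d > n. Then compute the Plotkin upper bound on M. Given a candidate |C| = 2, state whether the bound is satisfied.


Plotkin bound M ≤ 6; given |C| = 2 ≤ bound (satisfied).

Check applicability: 2d = 32, n = 27.
2d − n = 5 > 0, so Plotkin applies.
Compute d/(2d−n) = 16/5 ≈ 3.2000.
⌊d/(2d−n)⌋ = 3.
Plotkin bound: M ≤ 2·3 = 6.
Given |C| = 2, check: satisfied.
This |C| is below the Plotkin bound.


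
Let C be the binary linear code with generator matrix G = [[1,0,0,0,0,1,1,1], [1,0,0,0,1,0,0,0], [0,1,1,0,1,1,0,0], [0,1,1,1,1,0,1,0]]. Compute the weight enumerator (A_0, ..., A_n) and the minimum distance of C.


Weight distribution: A_0 = 1, A_2 = 1, A_3 = 3, A_4 = 5, A_5 = 4, A_6 = 1, A_7 = 1. Minimum distance d = 2.

Enumerate all 2^4 = 16 messages m ∈ F_2^4.
For each, compute codeword c = mG in F_2^8, then tally its weight.
  m = 0000 → c = 00000000, weight = 0.
  m = 1000 → c = 10000111, weight = 4.
  m = 0100 → c = 10001000, weight = 2.
  m = 1100 → c = 00001111, weight = 4.
  m = 0010 → c = 01101100, weight = 4.
  m = 1010 → c = 11101011, weight = 6.
  m = 0110 → c = 11100100, weight = 4.
  m = 1110 → c = 01100011, weight = 4.
  m = 0001 → c = 01111010, weight = 5.
  m = 1001 → c = 11111101, weight = 7.
  m = 0101 → c = 11110010, weight = 5.
  m = 1101 → c = 01110101, weight = 5.
  m = 0011 → c = 00010110, weight = 3.
  m = 1011 → c = 10010001, weight = 3.
  m = 0111 → c = 10011110, weight = 5.
  m = 1111 → c = 00011001, weight = 3.
Tally weights:
  weight 0: 1 codewords.
  weight 2: 1 codewords.
  weight 3: 3 codewords.
  weight 4: 5 codewords.
  weight 5: 4 codewords.
  weight 6: 1 codewords.
  weight 7: 1 codewords.
Minimum distance d = smallest w > 0 with A_w > 0 = 2.
Sanity: Σ A_w = 16 = 2^4 = 16 ✓.


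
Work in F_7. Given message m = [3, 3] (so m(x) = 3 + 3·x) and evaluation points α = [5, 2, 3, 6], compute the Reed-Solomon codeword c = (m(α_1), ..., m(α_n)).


c = [4, 2, 5, 0]

Message polynomial: m(x) = 3 + 3·x (mod 7).
For each evaluation point α_i, compute m(α_i) mod 7:
  α_1 = 5: Horner steps 3 → 4, so m(5) = 4.
  α_2 = 2: Horner steps 3 → 2, so m(2) = 2.
  α_3 = 3: Horner steps 3 → 5, so m(3) = 5.
  α_4 = 6: Horner steps 3 → 0, so m(6) = 0.
Codeword c = [4, 2, 5, 0] ∈ F_7^4.


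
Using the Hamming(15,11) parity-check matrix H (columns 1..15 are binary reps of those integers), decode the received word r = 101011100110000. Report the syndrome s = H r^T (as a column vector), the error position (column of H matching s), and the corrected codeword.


s = (0, 1, 1, 1)^T, error position = 7, corrected codeword c = 101011000110000

Compute s = H r^T mod 2 one row at a time:
  s_1 = 0 + 0 + 1 + 1 + 0 + 0 + 0 + 0 = 2 ≡ 0 (mod 2).
  s_2 = 0 + 1 + 1 + 1 + 0 + 0 + 0 + 0 = 3 ≡ 1 (mod 2).
  s_3 = 0 + 1 + 1 + 1 + 1 + 1 + 0 + 0 = 5 ≡ 1 (mod 2).
  s_4 = 1 + 1 + 1 + 1 + 0 + 1 + 0 + 0 = 5 ≡ 1 (mod 2).
s = (0, 1, 1, 1)^T — this equals column 7 of H (binary 0111), so error is at position 7.
Correct: flip bit 7 of r = 101011100110000 to get c = 101011000110000.


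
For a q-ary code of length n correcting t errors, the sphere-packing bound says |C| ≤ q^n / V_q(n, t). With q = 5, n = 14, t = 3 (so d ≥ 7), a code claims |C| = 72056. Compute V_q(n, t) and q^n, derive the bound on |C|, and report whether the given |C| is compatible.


V_q(n, t) = 24809, q^n = 6103515625, Hamming bound = 246020, |C| = 72056 ≤ bound (satisfied).

Step 1: Compute V_q(n, t) = Σ_{j=0}^3 C(n, j) (q−1)^j.
  j = 0: C(14,0)·(4)^0 = 1·1 = 1.
  j = 1: C(14,1)·(4)^1 = 14·4 = 56.
  j = 2: C(14,2)·(4)^2 = 91·16 = 1456.
  j = 3: C(14,3)·(4)^3 = 364·64 = 23296.
  V_q(n, t) = 1 + 56 + 1456 + 23296 = 24809.
Step 2: q^n = 5^14 = 6103515625.
Step 3: Hamming bound ⌊q^n / V_q(n,t)⌋ = ⌊6103515625/24809⌋ = 246020.
Step 4: Compare |C| = 72056 to 246020: satisfied.
The claimed |C| lies below the Hamming bound.


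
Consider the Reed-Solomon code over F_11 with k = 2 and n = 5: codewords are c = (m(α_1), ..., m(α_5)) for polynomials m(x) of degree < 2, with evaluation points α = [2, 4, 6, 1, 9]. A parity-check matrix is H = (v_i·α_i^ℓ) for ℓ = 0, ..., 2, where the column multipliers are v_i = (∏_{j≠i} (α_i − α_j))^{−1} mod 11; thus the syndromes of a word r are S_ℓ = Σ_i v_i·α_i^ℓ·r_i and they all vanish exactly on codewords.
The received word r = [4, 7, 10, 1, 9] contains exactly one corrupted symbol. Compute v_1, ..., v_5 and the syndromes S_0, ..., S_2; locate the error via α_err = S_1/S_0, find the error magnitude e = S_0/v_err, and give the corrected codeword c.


S = (7, 7, 7), error at position 4, error magnitude e = 4, c = [4, 7, 10, 8, 9].

Step 1: column multipliers v_i = (∏_{j≠i}(α_i − α_j))^{−1} mod 11.
  i = 1 (α = 2): (2−4)(2−6)(2−1)(2−9) = (−2)·(−4)·1·(−7) = −56 ≡ 10, so v_1 = 10^{−1} = 10 (mod 11).
  i = 2 (α = 4): (4−2)(4−6)(4−1)(4−9) = 2·(−2)·3·(−5) = 60 ≡ 5, so v_2 = 5^{−1} = 9 (mod 11).
  i = 3 (α = 6): (6−2)(6−4)(6−1)(6−9) = 4·2·5·(−3) = −120 ≡ 1, so v_3 = 1^{−1} = 1 (mod 11).
  i = 4 (α = 1): (1−2)(1−4)(1−6)(1−9) = (−1)·(−3)·(−5)·(−8) = 120 ≡ 10, so v_4 = 10^{−1} = 10 (mod 11).
  i = 5 (α = 9): (9−2)(9−4)(9−6)(9−1) = 7·5·3·8 = 840 ≡ 4, so v_5 = 4^{−1} = 3 (mod 11).
  v = [10, 9, 1, 10, 3].
Step 2: syndromes of r = [4, 7, 10, 1, 9] (all sums mod 11).
  S_0 = Σ v_i r_i = 10·4 + 9·7 + 1·10 + 10·1 + 3·9 = 150 ≡ 7.
  S_1 = Σ v_i α_i r_i = 10·2·4 + 9·4·7 + 1·6·10 + 10·1·1 + 3·9·9 = 645 ≡ 7.
  α_i^2 mod 11 = [4, 5, 3, 1, 4].
  S_2 = Σ v_i α_i^2 r_i = 10·4·4 + 9·5·7 + 1·3·10 + 10·1·1 + 3·4·9 = 623 ≡ 7.
  S = (7, 7, 7) ≠ 0, so r is not a codeword (an error is present).
Step 3: locate the error. For a single error e at position i, S_ℓ = v_i·e·α_i^ℓ, so α_err = S_1/S_0.
  S_0^{−1} = 7^{−1} = 8 (mod 11), so α_err = 7·8 = 56 ≡ 1 = α_4. Error position i = 4.
  Consistency check: S_2/S_1 = 7·8 = 56 ≡ 1 = α_err ✓ (single-error assumption holds).
Step 4: error magnitude e = S_0/v_4 = S_0·∏_{j≠4}(α_4 − α_j) = 7·10 = 70 ≡ 4 (mod 11).
Step 5: correct position 4: c_4 = r_4 − e = 1 − 4 ≡ 8 (mod 11). Hence c = [4, 7, 10, 8, 9].
  Check: interpolating c through the α_i gives m(x) = 1 + 7·x (degree < 2) with m(α_i) = c_i for every i, so c is indeed a codeword.


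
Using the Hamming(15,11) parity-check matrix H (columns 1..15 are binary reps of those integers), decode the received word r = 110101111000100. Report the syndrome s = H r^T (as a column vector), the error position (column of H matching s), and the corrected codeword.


s = (1, 0, 1, 0)^T, error position = 10, corrected codeword c = 110101111100100

Compute s = H r^T mod 2 one row at a time:
  s_1 = 1 + 1 + 0 + 0 + 0 + 1 + 0 + 0 = 3 ≡ 1 (mod 2).
  s_2 = 1 + 0 + 1 + 1 + 0 + 1 + 0 + 0 = 4 ≡ 0 (mod 2).
  s_3 = 1 + 0 + 1 + 1 + 0 + 0 + 0 + 0 = 3 ≡ 1 (mod 2).
  s_4 = 1 + 0 + 0 + 1 + 1 + 0 + 1 + 0 = 4 ≡ 0 (mod 2).
s = (1, 0, 1, 0)^T — this equals column 10 of H (binary 1010), so error is at position 10.
Correct: flip bit 10 of r = 110101111000100 to get c = 110101111100100.


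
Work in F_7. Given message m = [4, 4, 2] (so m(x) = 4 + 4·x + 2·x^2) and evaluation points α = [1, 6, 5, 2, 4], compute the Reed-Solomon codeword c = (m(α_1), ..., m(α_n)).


c = [3, 2, 4, 6, 3]

Message polynomial: m(x) = 4 + 4·x + 2·x^2 (mod 7).
For each evaluation point α_i, compute m(α_i) mod 7:
  α_1 = 1: Horner steps 2 → 6 → 3, so m(1) = 3.
  α_2 = 6: Horner steps 2 → 2 → 2, so m(6) = 2.
  α_3 = 5: Horner steps 2 → 0 → 4, so m(5) = 4.
  α_4 = 2: Horner steps 2 → 1 → 6, so m(2) = 6.
  α_5 = 4: Horner steps 2 → 5 → 3, so m(4) = 3.
Codeword c = [3, 2, 4, 6, 3] ∈ F_7^5.


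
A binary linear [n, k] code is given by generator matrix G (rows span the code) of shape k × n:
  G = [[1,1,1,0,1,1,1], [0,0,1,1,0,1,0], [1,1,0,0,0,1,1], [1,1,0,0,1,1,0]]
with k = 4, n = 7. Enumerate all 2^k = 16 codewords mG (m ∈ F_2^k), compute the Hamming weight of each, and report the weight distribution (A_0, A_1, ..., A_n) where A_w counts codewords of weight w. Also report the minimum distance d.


Weight distribution: A_0 = 1, A_2 = 3, A_3 = 4, A_4 = 3, A_5 = 4, A_6 = 1. Minimum distance d = 2.

Enumerate all 2^4 = 16 messages m ∈ F_2^4.
For each, compute codeword c = mG in F_2^7, then tally its weight.
  m = 0000 → c = 0000000, weight = 0.
  m = 1000 → c = 1110111, weight = 6.
  m = 0100 → c = 0011010, weight = 3.
  m = 1100 → c = 1101101, weight = 5.
  m = 0010 → c = 1100011, weight = 4.
  m = 1010 → c = 0010100, weight = 2.
  m = 0110 → c = 1111001, weight = 5.
  m = 1110 → c = 0001110, weight = 3.
  m = 0001 → c = 1100110, weight = 4.
  m = 1001 → c = 0010001, weight = 2.
  m = 0101 → c = 1111100, weight = 5.
  m = 1101 → c = 0001011, weight = 3.
  m = 0011 → c = 0000101, weight = 2.
  m = 1011 → c = 1110010, weight = 4.
  m = 0111 → c = 0011111, weight = 5.
  m = 1111 → c = 1101000, weight = 3.
Tally weights:
  weight 0: 1 codewords.
  weight 2: 3 codewords.
  weight 3: 4 codewords.
  weight 4: 3 codewords.
  weight 5: 4 codewords.
  weight 6: 1 codewords.
Minimum distance d = smallest w > 0 with A_w > 0 = 2.
Sanity: Σ A_w = 16 = 2^4 = 16 ✓.


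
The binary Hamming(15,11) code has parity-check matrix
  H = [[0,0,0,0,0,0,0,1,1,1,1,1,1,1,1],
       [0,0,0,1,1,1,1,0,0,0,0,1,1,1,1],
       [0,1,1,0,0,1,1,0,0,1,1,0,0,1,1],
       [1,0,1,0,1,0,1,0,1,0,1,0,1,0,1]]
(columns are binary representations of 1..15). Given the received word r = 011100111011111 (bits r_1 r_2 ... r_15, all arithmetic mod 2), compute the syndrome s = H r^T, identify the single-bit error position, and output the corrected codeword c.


s = (1, 0, 0, 0)^T, error position = 8, corrected codeword c = 011100101011111

Compute s = H r^T mod 2 one row at a time:
  s_1 = 1 + 1 + 0 + 1 + 1 + 1 + 1 + 1 = 7 ≡ 1 (mod 2).
  s_2 = 1 + 0 + 0 + 1 + 1 + 1 + 1 + 1 = 6 ≡ 0 (mod 2).
  s_3 = 1 + 1 + 0 + 1 + 0 + 1 + 1 + 1 = 6 ≡ 0 (mod 2).
  s_4 = 0 + 1 + 0 + 1 + 1 + 1 + 1 + 1 = 6 ≡ 0 (mod 2).
s = (1, 0, 0, 0)^T — this equals column 8 of H (binary 1000), so error is at position 8.
Correct: flip bit 8 of r = 011100111011111 to get c = 011100101011111.


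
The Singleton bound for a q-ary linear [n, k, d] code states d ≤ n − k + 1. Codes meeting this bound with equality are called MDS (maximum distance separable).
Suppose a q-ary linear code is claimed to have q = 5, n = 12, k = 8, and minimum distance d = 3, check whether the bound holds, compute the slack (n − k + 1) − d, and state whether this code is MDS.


Singleton RHS = n − k + 1 = 5, slack = 2, bound satisfied, not MDS.

Singleton bound: d ≤ n − k + 1.
Here n = 12, k = 8, so n − k + 1 = 5.
Given d = 3, check d ≤ 5: YES.
Slack = (n − k + 1) − d = 2.
The code is NOT MDS (slack = 2 > 0).
Description: the claimed parameters are [12, 8, 3]_5; such a code would be non-MDS.


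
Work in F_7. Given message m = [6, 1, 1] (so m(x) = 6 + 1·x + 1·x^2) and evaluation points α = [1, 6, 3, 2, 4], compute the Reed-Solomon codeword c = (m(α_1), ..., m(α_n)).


c = [1, 6, 4, 5, 5]

Message polynomial: m(x) = 6 + 1·x + 1·x^2 (mod 7).
For each evaluation point α_i, compute m(α_i) mod 7:
  α_1 = 1: Horner steps 1 → 2 → 1, so m(1) = 1.
  α_2 = 6: Horner steps 1 → 0 → 6, so m(6) = 6.
  α_3 = 3: Horner steps 1 → 4 → 4, so m(3) = 4.
  α_4 = 2: Horner steps 1 → 3 → 5, so m(2) = 5.
  α_5 = 4: Horner steps 1 → 5 → 5, so m(4) = 5.
Codeword c = [1, 6, 4, 5, 5] ∈ F_7^5.


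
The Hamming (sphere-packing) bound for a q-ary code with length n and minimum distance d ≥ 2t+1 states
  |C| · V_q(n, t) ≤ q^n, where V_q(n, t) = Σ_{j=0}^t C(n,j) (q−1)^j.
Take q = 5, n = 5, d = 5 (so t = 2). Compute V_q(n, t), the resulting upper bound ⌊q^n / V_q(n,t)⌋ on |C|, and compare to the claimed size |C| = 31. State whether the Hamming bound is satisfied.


V_q(n, t) = 181, q^n = 3125, Hamming bound = 17, |C| = 31 > bound (violated).

Step 1: Compute V_q(n, t) = Σ_{j=0}^2 C(n, j) (q−1)^j.
  j = 0: C(5,0)·(4)^0 = 1·1 = 1.
  j = 1: C(5,1)·(4)^1 = 5·4 = 20.
  j = 2: C(5,2)·(4)^2 = 10·16 = 160.
  V_q(n, t) = 1 + 20 + 160 = 181.
Step 2: q^n = 5^5 = 3125.
Step 3: Hamming bound ⌊q^n / V_q(n,t)⌋ = ⌊3125/181⌋ = 17.
Step 4: Compare |C| = 31 to 17: violated.
The claimed |C| lies above the Hamming bound, so no 5-ary code of length 5 with d ≥ 5 can have 31 codewords.


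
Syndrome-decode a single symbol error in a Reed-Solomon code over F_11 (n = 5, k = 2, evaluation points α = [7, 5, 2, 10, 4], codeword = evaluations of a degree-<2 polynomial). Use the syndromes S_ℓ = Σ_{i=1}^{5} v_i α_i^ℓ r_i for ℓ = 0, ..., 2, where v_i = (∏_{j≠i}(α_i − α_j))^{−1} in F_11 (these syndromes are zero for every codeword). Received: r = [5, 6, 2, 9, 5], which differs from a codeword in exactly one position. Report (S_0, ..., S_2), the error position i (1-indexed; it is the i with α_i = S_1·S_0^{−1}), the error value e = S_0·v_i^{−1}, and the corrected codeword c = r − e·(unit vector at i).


S = (6, 2, 8), error at position 5, error magnitude e = 4, c = [5, 6, 2, 9, 1].

Step 1: column multipliers v_i = (∏_{j≠i}(α_i − α_j))^{−1} mod 11.
  i = 1 (α = 7): (7−5)(7−2)(7−10)(7−4) = 2·5·(−3)·3 = −90 ≡ 9, so v_1 = 9^{−1} = 5 (mod 11).
  i = 2 (α = 5): (5−7)(5−2)(5−10)(5−4) = (−2)·3·(−5)·1 = 30 ≡ 8, so v_2 = 8^{−1} = 7 (mod 11).
  i = 3 (α = 2): (2−7)(2−5)(2−10)(2−4) = (−5)·(−3)·(−8)·(−2) = 240 ≡ 9, so v_3 = 9^{−1} = 5 (mod 11).
  i = 4 (α = 10): (10−7)(10−5)(10−2)(10−4) = 3·5·8·6 = 720 ≡ 5, so v_4 = 5^{−1} = 9 (mod 11).
  i = 5 (α = 4): (4−7)(4−5)(4−2)(4−10) = (−3)·(−1)·2·(−6) = −36 ≡ 8, so v_5 = 8^{−1} = 7 (mod 11).
  v = [5, 7, 5, 9, 7].
Step 2: syndromes of r = [5, 6, 2, 9, 5] (all sums mod 11).
  S_0 = Σ v_i r_i = 5·5 + 7·6 + 5·2 + 9·9 + 7·5 = 193 ≡ 6.
  S_1 = Σ v_i α_i r_i = 5·7·5 + 7·5·6 + 5·2·2 + 9·10·9 + 7·4·5 = 1355 ≡ 2.
  α_i^2 mod 11 = [5, 3, 4, 1, 5].
  S_2 = Σ v_i α_i^2 r_i = 5·5·5 + 7·3·6 + 5·4·2 + 9·1·9 + 7·5·5 = 547 ≡ 8.
  S = (6, 2, 8) ≠ 0, so r is not a codeword (an error is present).
Step 3: locate the error. For a single error e at position i, S_ℓ = v_i·e·α_i^ℓ, so α_err = S_1/S_0.
  S_0^{−1} = 6^{−1} = 2 (mod 11), so α_err = 2·2 = 4 ≡ 4 = α_5. Error position i = 5.
  Consistency check: S_2/S_1 = 8·6 = 48 ≡ 4 = α_err ✓ (single-error assumption holds).
Step 4: error magnitude e = S_0/v_5 = S_0·∏_{j≠5}(α_5 − α_j) = 6·8 = 48 ≡ 4 (mod 11).
Step 5: correct position 5: c_5 = r_5 − e = 5 − 4 ≡ 1 (mod 11). Hence c = [5, 6, 2, 9, 1].
  Check: interpolating c through the α_i gives m(x) = 3 + 5·x (degree < 2) with m(α_i) = c_i for every i, so c is indeed a codeword.


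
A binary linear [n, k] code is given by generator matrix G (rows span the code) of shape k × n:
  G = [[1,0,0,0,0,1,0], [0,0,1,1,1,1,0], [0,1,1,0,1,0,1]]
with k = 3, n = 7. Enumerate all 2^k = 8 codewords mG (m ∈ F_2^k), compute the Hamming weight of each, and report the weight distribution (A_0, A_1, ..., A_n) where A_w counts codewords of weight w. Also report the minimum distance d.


Weight distribution: A_0 = 1, A_2 = 1, A_4 = 5, A_6 = 1. Minimum distance d = 2.

Enumerate all 2^3 = 8 messages m ∈ F_2^3.
For each, compute codeword c = mG in F_2^7, then tally its weight.
  m = 000 → c = 0000000, weight = 0.
  m = 100 → c = 1000010, weight = 2.
  m = 010 → c = 0011110, weight = 4.
  m = 110 → c = 1011100, weight = 4.
  m = 001 → c = 0110101, weight = 4.
  m = 101 → c = 1110111, weight = 6.
  m = 011 → c = 0101011, weight = 4.
  m = 111 → c = 1101001, weight = 4.
Tally weights:
  weight 0: 1 codewords.
  weight 2: 1 codewords.
  weight 4: 5 codewords.
  weight 6: 1 codewords.
Minimum distance d = smallest w > 0 with A_w > 0 = 2.
Sanity: Σ A_w = 8 = 2^3 = 8 ✓.


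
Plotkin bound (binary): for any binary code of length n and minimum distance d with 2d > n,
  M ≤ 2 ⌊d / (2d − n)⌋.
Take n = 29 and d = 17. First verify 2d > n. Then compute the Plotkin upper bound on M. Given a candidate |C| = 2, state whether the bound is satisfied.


Plotkin bound M ≤ 6; given |C| = 2 ≤ bound (satisfied).

Check applicability: 2d = 34, n = 29.
2d − n = 5 > 0, so Plotkin applies.
Compute d/(2d−n) = 17/5 ≈ 3.4000.
⌊d/(2d−n)⌋ = 3.
Plotkin bound: M ≤ 2·3 = 6.
Given |C| = 2, check: satisfied.
This |C| is below the Plotkin bound.


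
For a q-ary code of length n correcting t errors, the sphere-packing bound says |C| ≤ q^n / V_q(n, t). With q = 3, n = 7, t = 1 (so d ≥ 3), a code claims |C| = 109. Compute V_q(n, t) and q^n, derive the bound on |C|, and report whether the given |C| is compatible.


V_q(n, t) = 15, q^n = 2187, Hamming bound = 145, |C| = 109 ≤ bound (satisfied).

Step 1: Compute V_q(n, t) = Σ_{j=0}^1 C(n, j) (q−1)^j.
  j = 0: C(7,0)·(2)^0 = 1·1 = 1.
  j = 1: C(7,1)·(2)^1 = 7·2 = 14.
  V_q(n, t) = 1 + 14 = 15.
Step 2: q^n = 3^7 = 2187.
Step 3: Hamming bound ⌊q^n / V_q(n,t)⌋ = ⌊2187/15⌋ = 145.
Step 4: Compare |C| = 109 to 145: satisfied.
The claimed |C| lies below the Hamming bound.


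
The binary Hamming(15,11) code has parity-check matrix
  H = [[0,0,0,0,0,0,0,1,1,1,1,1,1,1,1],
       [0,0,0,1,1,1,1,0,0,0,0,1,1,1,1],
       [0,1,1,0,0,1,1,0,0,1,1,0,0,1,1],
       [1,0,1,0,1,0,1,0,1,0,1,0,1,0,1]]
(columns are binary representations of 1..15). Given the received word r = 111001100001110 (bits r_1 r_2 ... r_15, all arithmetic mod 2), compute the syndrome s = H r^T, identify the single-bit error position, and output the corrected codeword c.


s = (1, 1, 1, 0)^T, error position = 14, corrected codeword c = 111001100001100

Compute s = H r^T mod 2 one row at a time:
  s_1 = 0 + 0 + 0 + 0 + 1 + 1 + 1 + 0 = 3 ≡ 1 (mod 2).
  s_2 = 0 + 0 + 1 + 1 + 1 + 1 + 1 + 0 = 5 ≡ 1 (mod 2).
  s_3 = 1 + 1 + 1 + 1 + 0 + 0 + 1 + 0 = 5 ≡ 1 (mod 2).
  s_4 = 1 + 1 + 0 + 1 + 0 + 0 + 1 + 0 = 4 ≡ 0 (mod 2).
s = (1, 1, 1, 0)^T — this equals column 14 of H (binary 1110), so error is at position 14.
Correct: flip bit 14 of r = 111001100001110 to get c = 111001100001100.


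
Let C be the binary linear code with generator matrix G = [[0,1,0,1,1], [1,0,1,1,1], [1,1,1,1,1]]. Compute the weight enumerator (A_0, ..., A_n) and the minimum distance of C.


Weight distribution: A_0 = 1, A_1 = 1, A_2 = 2, A_3 = 2, A_4 = 1, A_5 = 1. Minimum distance d = 1.

Enumerate all 2^3 = 8 messages m ∈ F_2^3.
For each, compute codeword c = mG in F_2^5, then tally its weight.
  m = 000 → c = 00000, weight = 0.
  m = 100 → c = 01011, weight = 3.
  m = 010 → c = 10111, weight = 4.
  m = 110 → c = 11100, weight = 3.
  m = 001 → c = 11111, weight = 5.
  m = 101 → c = 10100, weight = 2.
  m = 011 → c = 01000, weight = 1.
  m = 111 → c = 00011, weight = 2.
Tally weights:
  weight 0: 1 codewords.
  weight 1: 1 codewords.
  weight 2: 2 codewords.
  weight 3: 2 codewords.
  weight 4: 1 codewords.
  weight 5: 1 codewords.
Minimum distance d = smallest w > 0 with A_w > 0 = 1.
Sanity: Σ A_w = 8 = 2^3 = 8 ✓.


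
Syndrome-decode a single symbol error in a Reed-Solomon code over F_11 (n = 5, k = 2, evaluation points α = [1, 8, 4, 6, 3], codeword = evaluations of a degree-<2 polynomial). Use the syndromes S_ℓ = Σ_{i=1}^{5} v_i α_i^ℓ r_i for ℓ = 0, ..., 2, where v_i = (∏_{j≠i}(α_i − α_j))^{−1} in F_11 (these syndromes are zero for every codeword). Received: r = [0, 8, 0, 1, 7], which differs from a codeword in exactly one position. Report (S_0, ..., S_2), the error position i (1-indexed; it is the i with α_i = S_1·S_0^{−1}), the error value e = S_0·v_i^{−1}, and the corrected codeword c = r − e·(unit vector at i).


S = (3, 1, 4), error at position 3, error magnitude e = 6, c = [0, 8, 5, 1, 7].

Step 1: column multipliers v_i = (∏_{j≠i}(α_i − α_j))^{−1} mod 11.
  i = 1 (α = 1): (1−8)(1−4)(1−6)(1−3) = (−7)·(−3)·(−5)·(−2) = 210 ≡ 1, so v_1 = 1^{−1} = 1 (mod 11).
  i = 2 (α = 8): (8−1)(8−4)(8−6)(8−3) = 7·4·2·5 = 280 ≡ 5, so v_2 = 5^{−1} = 9 (mod 11).
  i = 3 (α = 4): (4−1)(4−8)(4−6)(4−3) = 3·(−4)·(−2)·1 = 24 ≡ 2, so v_3 = 2^{−1} = 6 (mod 11).
  i = 4 (α = 6): (6−1)(6−8)(6−4)(6−3) = 5·(−2)·2·3 = −60 ≡ 6, so v_4 = 6^{−1} = 2 (mod 11).
  i = 5 (α = 3): (3−1)(3−8)(3−4)(3−6) = 2·(−5)·(−1)·(−3) = −30 ≡ 3, so v_5 = 3^{−1} = 4 (mod 11).
  v = [1, 9, 6, 2, 4].
Step 2: syndromes of r = [0, 8, 0, 1, 7] (all sums mod 11).
  S_0 = Σ v_i r_i = 1·0 + 9·8 + 6·0 + 2·1 + 4·7 = 102 ≡ 3.
  S_1 = Σ v_i α_i r_i = 1·1·0 + 9·8·8 + 6·4·0 + 2·6·1 + 4·3·7 = 672 ≡ 1.
  α_i^2 mod 11 = [1, 9, 5, 3, 9].
  S_2 = Σ v_i α_i^2 r_i = 1·1·0 + 9·9·8 + 6·5·0 + 2·3·1 + 4·9·7 = 906 ≡ 4.
  S = (3, 1, 4) ≠ 0, so r is not a codeword (an error is present).
Step 3: locate the error. For a single error e at position i, S_ℓ = v_i·e·α_i^ℓ, so α_err = S_1/S_0.
  S_0^{−1} = 3^{−1} = 4 (mod 11), so α_err = 1·4 = 4 ≡ 4 = α_3. Error position i = 3.
  Consistency check: S_2/S_1 = 4·1 = 4 ≡ 4 = α_err ✓ (single-error assumption holds).
Step 4: error magnitude e = S_0/v_3 = S_0·∏_{j≠3}(α_3 − α_j) = 3·2 = 6 ≡ 6 (mod 11).
Step 5: correct position 3: c_3 = r_3 − e = 0 − 6 ≡ 5 (mod 11). Hence c = [0, 8, 5, 1, 7].
  Check: interpolating c through the α_i gives m(x) = 2 + 9·x (degree < 2) with m(α_i) = c_i for every i, so c is indeed a codeword.


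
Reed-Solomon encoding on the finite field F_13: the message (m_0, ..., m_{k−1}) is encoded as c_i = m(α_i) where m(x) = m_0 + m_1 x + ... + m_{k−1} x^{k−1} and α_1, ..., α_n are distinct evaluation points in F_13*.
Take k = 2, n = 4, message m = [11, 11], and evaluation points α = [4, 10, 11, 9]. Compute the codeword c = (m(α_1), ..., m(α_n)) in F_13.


c = [3, 4, 2, 6]

Message polynomial: m(x) = 11 + 11·x (mod 13).
For each evaluation point α_i, compute m(α_i) mod 13:
  α_1 = 4: Horner steps 11 → 3, so m(4) = 3.
  α_2 = 10: Horner steps 11 → 4, so m(10) = 4.
  α_3 = 11: Horner steps 11 → 2, so m(11) = 2.
  α_4 = 9: Horner steps 11 → 6, so m(9) = 6.
Codeword c = [3, 4, 2, 6] ∈ F_13^4.


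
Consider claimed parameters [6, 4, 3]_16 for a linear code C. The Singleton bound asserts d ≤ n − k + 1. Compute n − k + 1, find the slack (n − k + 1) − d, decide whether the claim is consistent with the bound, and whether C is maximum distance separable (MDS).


Singleton RHS = n − k + 1 = 3, slack = 0, bound satisfied, MDS.

Singleton bound: d ≤ n − k + 1.
Here n = 6, k = 4, so n − k + 1 = 3.
Given d = 3, check d ≤ 3: YES.
Slack = (n − k + 1) − d = 0.
The code is MDS (slack = 0).
Description: the claimed parameters are [6, 4, 3]_16; such a code would be MDS (meets Singleton bound).


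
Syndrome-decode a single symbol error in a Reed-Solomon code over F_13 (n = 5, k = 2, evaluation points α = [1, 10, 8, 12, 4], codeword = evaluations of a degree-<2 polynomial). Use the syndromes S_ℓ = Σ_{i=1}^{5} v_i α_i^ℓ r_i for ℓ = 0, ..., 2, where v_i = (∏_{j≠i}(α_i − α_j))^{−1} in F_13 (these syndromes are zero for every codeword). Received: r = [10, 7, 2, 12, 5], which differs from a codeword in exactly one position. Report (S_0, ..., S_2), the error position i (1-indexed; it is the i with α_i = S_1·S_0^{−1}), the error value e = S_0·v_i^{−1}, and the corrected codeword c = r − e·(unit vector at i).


S = (7, 7, 7), error at position 1, error magnitude e = 6, c = [4, 7, 2, 12, 5].

Step 1: column multipliers v_i = (∏_{j≠i}(α_i − α_j))^{−1} mod 13.
  i = 1 (α = 1): (1−10)(1−8)(1−12)(1−4) = (−9)·(−7)·(−11)·(−3) = 2079 ≡ 12, so v_1 = 12^{−1} = 12 (mod 13).
  i = 2 (α = 10): (10−1)(10−8)(10−12)(10−4) = 9·2·(−2)·6 = −216 ≡ 5, so v_2 = 5^{−1} = 8 (mod 13).
  i = 3 (α = 8): (8−1)(8−10)(8−12)(8−4) = 7·(−2)·(−4)·4 = 224 ≡ 3, so v_3 = 3^{−1} = 9 (mod 13).
  i = 4 (α = 12): (12−1)(12−10)(12−8)(12−4) = 11·2·4·8 = 704 ≡ 2, so v_4 = 2^{−1} = 7 (mod 13).
  i = 5 (α = 4): (4−1)(4−10)(4−8)(4−12) = 3·(−6)·(−4)·(−8) = −576 ≡ 9, so v_5 = 9^{−1} = 3 (mod 13).
  v = [12, 8, 9, 7, 3].
Step 2: syndromes of r = [10, 7, 2, 12, 5] (all sums mod 13).
  S_0 = Σ v_i r_i = 12·10 + 8·7 + 9·2 + 7·12 + 3·5 = 293 ≡ 7.
  S_1 = Σ v_i α_i r_i = 12·1·10 + 8·10·7 + 9·8·2 + 7·12·12 + 3·4·5 = 1892 ≡ 7.
  α_i^2 mod 13 = [1, 9, 12, 1, 3].
  S_2 = Σ v_i α_i^2 r_i = 12·1·10 + 8·9·7 + 9·12·2 + 7·1·12 + 3·3·5 = 969 ≡ 7.
  S = (7, 7, 7) ≠ 0, so r is not a codeword (an error is present).
Step 3: locate the error. For a single error e at position i, S_ℓ = v_i·e·α_i^ℓ, so α_err = S_1/S_0.
  S_0^{−1} = 7^{−1} = 2 (mod 13), so α_err = 7·2 = 14 ≡ 1 = α_1. Error position i = 1.
  Consistency check: S_2/S_1 = 7·2 = 14 ≡ 1 = α_err ✓ (single-error assumption holds).
Step 4: error magnitude e = S_0/v_1 = S_0·∏_{j≠1}(α_1 − α_j) = 7·12 = 84 ≡ 6 (mod 13).
Step 5: correct position 1: c_1 = r_1 − e = 10 − 6 ≡ 4 (mod 13). Hence c = [4, 7, 2, 12, 5].
  Check: interpolating c through the α_i gives m(x) = 8 + 9·x (degree < 2) with m(α_i) = c_i for every i, so c is indeed a codeword.


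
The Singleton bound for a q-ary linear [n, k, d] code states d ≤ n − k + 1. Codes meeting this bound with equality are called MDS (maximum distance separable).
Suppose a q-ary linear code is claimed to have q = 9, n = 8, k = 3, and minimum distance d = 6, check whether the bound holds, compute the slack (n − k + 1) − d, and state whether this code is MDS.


Singleton RHS = n − k + 1 = 6, slack = 0, bound satisfied, MDS.

Singleton bound: d ≤ n − k + 1.
Here n = 8, k = 3, so n − k + 1 = 6.
Given d = 6, check d ≤ 6: YES.
Slack = (n − k + 1) − d = 0.
The code is MDS (slack = 0).
Description: the claimed parameters are [8, 3, 6]_9; such a code would be MDS (meets Singleton bound).


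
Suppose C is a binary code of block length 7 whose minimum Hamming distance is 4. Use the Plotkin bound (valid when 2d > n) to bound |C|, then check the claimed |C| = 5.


Plotkin bound M ≤ 8; given |C| = 5 ≤ bound (satisfied).

Check applicability: 2d = 8, n = 7.
2d − n = 1 > 0, so Plotkin applies.
Compute d/(2d−n) = 4/1 ≈ 4.0000.
⌊d/(2d−n)⌋ = 4.
Plotkin bound: M ≤ 2·4 = 8.
Given |C| = 5, check: satisfied.
This |C| is below the Plotkin bound.


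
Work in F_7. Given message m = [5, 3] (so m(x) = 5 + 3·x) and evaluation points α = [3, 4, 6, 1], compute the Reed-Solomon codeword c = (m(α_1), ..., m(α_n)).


c = [0, 3, 2, 1]

Message polynomial: m(x) = 5 + 3·x (mod 7).
For each evaluation point α_i, compute m(α_i) mod 7:
  α_1 = 3: Horner steps 3 → 0, so m(3) = 0.
  α_2 = 4: Horner steps 3 → 3, so m(4) = 3.
  α_3 = 6: Horner steps 3 → 2, so m(6) = 2.
  α_4 = 1: Horner steps 3 → 1, so m(1) = 1.
Codeword c = [0, 3, 2, 1] ∈ F_7^4.


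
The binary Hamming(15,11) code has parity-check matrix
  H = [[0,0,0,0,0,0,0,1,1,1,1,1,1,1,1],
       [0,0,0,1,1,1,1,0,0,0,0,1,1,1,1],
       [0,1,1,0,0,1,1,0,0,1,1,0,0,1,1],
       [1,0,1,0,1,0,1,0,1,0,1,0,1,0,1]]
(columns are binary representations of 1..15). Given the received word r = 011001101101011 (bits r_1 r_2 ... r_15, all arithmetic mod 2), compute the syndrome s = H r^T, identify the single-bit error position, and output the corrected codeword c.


s = (1, 1, 1, 0)^T, error position = 14, corrected codeword c = 011001101101001

Compute s = H r^T mod 2 one row at a time:
  s_1 = 0 + 1 + 1 + 0 + 1 + 0 + 1 + 1 = 5 ≡ 1 (mod 2).
  s_2 = 0 + 0 + 1 + 1 + 1 + 0 + 1 + 1 = 5 ≡ 1 (mod 2).
  s_3 = 1 + 1 + 1 + 1 + 1 + 0 + 1 + 1 = 7 ≡ 1 (mod 2).
  s_4 = 0 + 1 + 0 + 1 + 1 + 0 + 0 + 1 = 4 ≡ 0 (mod 2).
s = (1, 1, 1, 0)^T — this equals column 14 of H (binary 1110), so error is at position 14.
Correct: flip bit 14 of r = 011001101101011 to get c = 011001101101001.
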